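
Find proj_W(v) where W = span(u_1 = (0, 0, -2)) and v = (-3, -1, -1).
proj_W(v) = (0, 0, -1)

Set up U = [u_1 | ... | u_1] ∈ R^(3×1). The projector onto W = col(U) is P = U (U^T U)^(-1) U^T.
Compute U^T U =
  [4],
and U^T v = (2).
Solve U^T U · c = U^T v for the coefficients: c = (1/2). The projection is proj_W(v) = U c.
Check: (v - proj_W(v)) · u_1 = 0  (should be 0).
Result: proj_W(v) = (0, 0, -1).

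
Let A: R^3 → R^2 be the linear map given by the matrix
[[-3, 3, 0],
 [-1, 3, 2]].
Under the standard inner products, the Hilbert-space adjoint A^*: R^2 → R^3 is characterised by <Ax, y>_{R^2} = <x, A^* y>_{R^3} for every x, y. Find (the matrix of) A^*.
A^* = A^T =
[[-3, -1],
 [3, 3],
 [0, 2]]

For real matrices with standard dot products, the defining identity <Ax, y> = <x, A^* y> gives (Ax)^T y = x^T (A^*) y, i.e. x^T A^T y = x^T (A^*) y. Since this holds for all x, y, we must have A^* = A^T. Therefore
A^* =
[[-3, -1],
 [3, 3],
 [0, 2]].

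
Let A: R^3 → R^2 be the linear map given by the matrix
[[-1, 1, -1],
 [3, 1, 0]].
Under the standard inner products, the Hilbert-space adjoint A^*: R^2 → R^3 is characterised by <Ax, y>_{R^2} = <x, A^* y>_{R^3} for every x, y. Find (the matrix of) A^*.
A^* = A^T =
[[-1, 3],
 [1, 1],
 [-1, 0]]

For real matrices with standard dot products, the defining identity <Ax, y> = <x, A^* y> gives (Ax)^T y = x^T (A^*) y, i.e. x^T A^T y = x^T (A^*) y. Since this holds for all x, y, we must have A^* = A^T. Therefore
A^* =
[[-1, 3],
 [1, 1],
 [-1, 0]].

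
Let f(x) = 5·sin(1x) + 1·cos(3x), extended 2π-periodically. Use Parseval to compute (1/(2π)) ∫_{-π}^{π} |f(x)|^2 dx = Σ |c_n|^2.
Σ |c_n|^2 = 13

Expand |f|^2 and use orthogonality of {sin(nx), cos(mx)} on [-π, π]:
  ∫_{-π}^{π} sin(nx)^2 dx = π, ∫ cos(mx)^2 dx = π, and cross terms integrate to 0.
So ∫_{-π}^{π} f(x)^2 dx = 5^2 · π + 1^2 · π = (25 + 1)π.
Divide by 2π: (25 + 1)/2 = 13.
By Parseval, this equals Σ |c_n|^2.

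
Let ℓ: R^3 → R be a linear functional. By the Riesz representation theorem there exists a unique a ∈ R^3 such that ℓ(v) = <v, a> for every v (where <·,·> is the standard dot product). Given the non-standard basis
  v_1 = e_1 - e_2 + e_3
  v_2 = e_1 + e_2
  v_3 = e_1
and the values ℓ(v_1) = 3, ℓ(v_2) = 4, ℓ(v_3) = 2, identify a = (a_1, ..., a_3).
a = (2, 2, 3)

Write a = (a_1, ..., a_3) in the standard basis. For each basis vector v_i, ℓ(v_i) = <v_i, a> is a linear equation in the a_j's. Collect the n equations into a matrix system V a = ℓ, where row i of V is v_i (expressed in the standard basis). Since V is invertible (lower-triangular with 1s on the diagonal, up to permutation), solve by back-substitution:
  V =
[[1, -1, 1],
 [1, 1, 0],
 [1, 0, 0]]
  V a = (3, 4, 2)
Solving gives a = (2, 2, 3).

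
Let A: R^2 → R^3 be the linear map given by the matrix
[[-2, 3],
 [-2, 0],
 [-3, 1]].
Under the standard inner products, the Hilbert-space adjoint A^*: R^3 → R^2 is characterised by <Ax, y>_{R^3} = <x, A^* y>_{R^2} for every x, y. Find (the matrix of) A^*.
A^* = A^T =
[[-2, -2, -3],
 [3, 0, 1]]

For real matrices with standard dot products, the defining identity <Ax, y> = <x, A^* y> gives (Ax)^T y = x^T (A^*) y, i.e. x^T A^T y = x^T (A^*) y. Since this holds for all x, y, we must have A^* = A^T. Therefore
A^* =
[[-2, -2, -3],
 [3, 0, 1]].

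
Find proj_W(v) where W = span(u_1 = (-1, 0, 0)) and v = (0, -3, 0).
proj_W(v) = (0, 0, 0)

Set up U = [u_1 | ... | u_1] ∈ R^(3×1). The projector onto W = col(U) is P = U (U^T U)^(-1) U^T.
Compute U^T U =
  [1],
and U^T v = (0).
Solve U^T U · c = U^T v for the coefficients: c = (0). The projection is proj_W(v) = U c.
Check: (v - proj_W(v)) · u_1 = 0  (should be 0).
Result: proj_W(v) = (0, 0, 0).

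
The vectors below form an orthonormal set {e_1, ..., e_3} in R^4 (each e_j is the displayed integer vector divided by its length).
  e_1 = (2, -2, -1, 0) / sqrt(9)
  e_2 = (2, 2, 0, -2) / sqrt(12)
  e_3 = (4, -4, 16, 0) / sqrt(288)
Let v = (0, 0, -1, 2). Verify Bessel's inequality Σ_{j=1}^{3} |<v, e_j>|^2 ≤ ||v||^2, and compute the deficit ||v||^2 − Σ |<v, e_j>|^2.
Σ |<v, e_j>|^2 = 7/3; ||v||^2 = 5; deficit = 8/3

Write each e_j = u_j / sqrt(<u_j, u_j>) where u_j is the displayed integer vector. Then <v, e_j> = <v, u_j> / sqrt(<u_j, u_j>), so |<v, e_j>|^2 = <v, u_j>^2 / <u_j, u_j>.
Coefficients: <v, e_1> = 1/sqrt(9), <v, e_2> = -4/sqrt(12), <v, e_3> = -16/sqrt(288).
Square and sum: Σ |<v, e_j>|^2 = 7/3.
Compute ||v||^2 = v·v = 5.
Deficit = 5 − 7/3 = 8/3 ≥ 0, confirming Bessel's inequality. (The deficit equals ||v − Σ <v,e_j> e_j||^2, the squared distance from v to span{e_j}.)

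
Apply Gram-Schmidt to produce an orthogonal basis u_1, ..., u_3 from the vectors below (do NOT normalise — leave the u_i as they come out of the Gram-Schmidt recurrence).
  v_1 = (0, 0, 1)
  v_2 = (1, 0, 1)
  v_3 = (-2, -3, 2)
Orthogonal basis:
  u_1 = (0, 0, 1)
  u_2 = (1, 0, 0)
  u_3 = (0, -3, 0)

Apply the Gram-Schmidt recurrence
  u_1 = v_1
  u_i = v_i − Σ_{j<i} ((v_i · u_j) / (u_j · u_j)) · u_j.

Step by step this gives:
  u_1 = (0, 0, 1)
  u_2 = (1, 0, 0)
  u_3 = (0, -3, 0)

Orthogonality check:
  u_2 · u_1 = 0 (should be 0)
  u_3 · u_1 = 0 (should be 0)
  u_3 · u_2 = 0 (should be 0)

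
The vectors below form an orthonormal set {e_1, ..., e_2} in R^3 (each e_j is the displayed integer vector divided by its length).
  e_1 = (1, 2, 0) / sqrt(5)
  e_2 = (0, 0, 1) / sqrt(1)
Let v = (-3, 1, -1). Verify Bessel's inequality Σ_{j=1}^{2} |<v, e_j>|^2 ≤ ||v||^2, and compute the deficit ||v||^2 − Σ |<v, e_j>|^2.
Σ |<v, e_j>|^2 = 6/5; ||v||^2 = 11; deficit = 49/5

Write each e_j = u_j / sqrt(<u_j, u_j>) where u_j is the displayed integer vector. Then <v, e_j> = <v, u_j> / sqrt(<u_j, u_j>), so |<v, e_j>|^2 = <v, u_j>^2 / <u_j, u_j>.
Coefficients: <v, e_1> = -1/sqrt(5), <v, e_2> = -1/sqrt(1).
Square and sum: Σ |<v, e_j>|^2 = 6/5.
Compute ||v||^2 = v·v = 11.
Deficit = 11 − 6/5 = 49/5 ≥ 0, confirming Bessel's inequality. (The deficit equals ||v − Σ <v,e_j> e_j||^2, the squared distance from v to span{e_j}.)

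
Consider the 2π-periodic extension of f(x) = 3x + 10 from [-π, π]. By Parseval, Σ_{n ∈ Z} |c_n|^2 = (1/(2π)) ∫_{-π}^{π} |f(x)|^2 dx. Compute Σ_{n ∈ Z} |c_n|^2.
Σ |c_n|^2 = 3π^2 + 100

Expand and integrate term by term over [-π, π]:
  ∫ (3x)^2 dx = 9·(2π^3/3); ∫ 2·3·(10)·x dx = 0 (odd integrand); ∫ 10^2 dx = 100·2π.
So (1/(2π)) ∫_{-π}^{π} (3x + 10)^2 dx = 9π^2/3 + 100 = 3π^2 + 100.
Parseval ⇒ Σ |c_n|^2 = 3π^2 + 100.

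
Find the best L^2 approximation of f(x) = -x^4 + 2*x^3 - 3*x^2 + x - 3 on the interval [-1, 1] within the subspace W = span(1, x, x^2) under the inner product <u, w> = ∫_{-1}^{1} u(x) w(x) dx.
g(x) = -27*x^2/7 + 11*x/5 - 102/35

The best approximation g ∈ W is the orthogonal projection of f onto W. Writing g = a_0 + a_1 x + a_2 x^2, the coefficients solve the normal equations G · a = b where
  G_{ij} = <φ_i, φ_j> and b_i = <f, φ_i>, with φ_0 = 1, φ_1 = x, φ_2 = x^2.
G =
  [2, 0, 2/3]
  [0, 2/3, 0]
  [2/3, 0, 2/5],
b = (-42/5, 22/15, -122/35).
Solving gives a_0 = -102/35, a_1 = 11/5, a_2 = -27/7, so
  g(x) = -27*x^2/7 + 11*x/5 - 102/35.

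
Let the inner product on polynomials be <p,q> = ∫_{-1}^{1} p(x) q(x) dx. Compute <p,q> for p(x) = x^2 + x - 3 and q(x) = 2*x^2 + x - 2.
<p,q> = 122/15

Expand the product: p(x)·q(x) = 2*x^4 + 3*x^3 - 7*x^2 - 5*x + 6.
∫_{-1}^{1} of each monomial x^k gives [2/(k+1) if k even, 0 if k odd]. Integrating term-by-term (or equivalently evaluating the antiderivative F(x) = 2*x^5/5 + 3*x^4/4 - 7*x^3/3 - 5*x^2/2 + 6*x at the endpoints):
  F(1) − F(−1) = 139/60 − (-349/60) = 122/15.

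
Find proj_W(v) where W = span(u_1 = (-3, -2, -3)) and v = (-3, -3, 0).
proj_W(v) = (-45/22, -15/11, -45/22)

Set up U = [u_1 | ... | u_1] ∈ R^(3×1). The projector onto W = col(U) is P = U (U^T U)^(-1) U^T.
Compute U^T U =
  [22],
and U^T v = (15).
Solve U^T U · c = U^T v for the coefficients: c = (15/22). The projection is proj_W(v) = U c.
Check: (v - proj_W(v)) · u_1 = 0  (should be 0).
Result: proj_W(v) = (-45/22, -15/11, -45/22).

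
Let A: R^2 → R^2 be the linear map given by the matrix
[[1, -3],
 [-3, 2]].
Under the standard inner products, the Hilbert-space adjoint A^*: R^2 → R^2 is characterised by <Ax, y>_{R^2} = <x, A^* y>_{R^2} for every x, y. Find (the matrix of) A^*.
A^* = A^T =
[[1, -3],
 [-3, 2]]

For real matrices with standard dot products, the defining identity <Ax, y> = <x, A^* y> gives (Ax)^T y = x^T (A^*) y, i.e. x^T A^T y = x^T (A^*) y. Since this holds for all x, y, we must have A^* = A^T. Therefore
A^* =
[[1, -3],
 [-3, 2]].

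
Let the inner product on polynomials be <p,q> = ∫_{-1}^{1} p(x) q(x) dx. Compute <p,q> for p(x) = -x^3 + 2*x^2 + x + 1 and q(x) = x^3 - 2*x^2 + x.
<p,q> = -268/105

Expand the product: p(x)·q(x) = -x^6 + 4*x^5 - 4*x^4 + x^3 - x^2 + x.
∫_{-1}^{1} of each monomial x^k gives [2/(k+1) if k even, 0 if k odd]. Integrating term-by-term (or equivalently evaluating the antiderivative F(x) = -x^7/7 + 2*x^6/3 - 4*x^5/5 + x^4/4 - x^3/3 + x^2/2 at the endpoints):
  F(1) − F(−1) = 59/420 − (377/140) = -268/105.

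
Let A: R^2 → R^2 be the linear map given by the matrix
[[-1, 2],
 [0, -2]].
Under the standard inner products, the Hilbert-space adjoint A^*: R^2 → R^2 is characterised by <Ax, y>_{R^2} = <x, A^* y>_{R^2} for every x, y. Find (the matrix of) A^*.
A^* = A^T =
[[-1, 0],
 [2, -2]]

For real matrices with standard dot products, the defining identity <Ax, y> = <x, A^* y> gives (Ax)^T y = x^T (A^*) y, i.e. x^T A^T y = x^T (A^*) y. Since this holds for all x, y, we must have A^* = A^T. Therefore
A^* =
[[-1, 0],
 [2, -2]].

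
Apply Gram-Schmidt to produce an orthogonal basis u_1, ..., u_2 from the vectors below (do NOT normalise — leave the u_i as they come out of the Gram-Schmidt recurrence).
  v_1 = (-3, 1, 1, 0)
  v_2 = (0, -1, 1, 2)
Orthogonal basis:
  u_1 = (-3, 1, 1, 0)
  u_2 = (0, -1, 1, 2)

Apply the Gram-Schmidt recurrence
  u_1 = v_1
  u_i = v_i − Σ_{j<i} ((v_i · u_j) / (u_j · u_j)) · u_j.

Step by step this gives:
  u_1 = (-3, 1, 1, 0)
  u_2 = (0, -1, 1, 2)

Orthogonality check:
  u_2 · u_1 = 0 (should be 0)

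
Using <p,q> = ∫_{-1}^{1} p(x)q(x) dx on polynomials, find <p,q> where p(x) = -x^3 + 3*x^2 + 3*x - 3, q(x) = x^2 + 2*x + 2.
<p,q> = -28/5

Expand the product: p(x)·q(x) = -x^5 + x^4 + 7*x^3 + 9*x^2 - 6.
∫_{-1}^{1} of each monomial x^k gives [2/(k+1) if k even, 0 if k odd]. Integrating term-by-term (or equivalently evaluating the antiderivative F(x) = -x^6/6 + x^5/5 + 7*x^4/4 + 3*x^3 - 6*x at the endpoints):
  F(1) − F(−1) = -73/60 − (263/60) = -28/5.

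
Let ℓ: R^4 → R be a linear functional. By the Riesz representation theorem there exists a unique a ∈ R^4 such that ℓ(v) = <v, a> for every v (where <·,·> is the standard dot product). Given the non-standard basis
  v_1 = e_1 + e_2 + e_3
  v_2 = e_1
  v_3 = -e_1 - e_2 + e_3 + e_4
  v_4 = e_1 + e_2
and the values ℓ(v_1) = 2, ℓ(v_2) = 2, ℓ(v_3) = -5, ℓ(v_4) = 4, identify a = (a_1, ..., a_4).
a = (2, 2, -2, 1)

Write a = (a_1, ..., a_4) in the standard basis. For each basis vector v_i, ℓ(v_i) = <v_i, a> is a linear equation in the a_j's. Collect the n equations into a matrix system V a = ℓ, where row i of V is v_i (expressed in the standard basis). Since V is invertible (lower-triangular with 1s on the diagonal, up to permutation), solve by back-substitution:
  V =
[[1, 1, 1, 0],
 [1, 0, 0, 0],
 [-1, -1, 1, 1],
 [1, 1, 0, 0]]
  V a = (2, 2, -5, 4)
Solving gives a = (2, 2, -2, 1).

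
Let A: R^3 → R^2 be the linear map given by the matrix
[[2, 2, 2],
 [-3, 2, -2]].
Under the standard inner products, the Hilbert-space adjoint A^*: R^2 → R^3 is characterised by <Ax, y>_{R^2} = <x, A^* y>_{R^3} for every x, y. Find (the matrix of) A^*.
A^* = A^T =
[[2, -3],
 [2, 2],
 [2, -2]]

For real matrices with standard dot products, the defining identity <Ax, y> = <x, A^* y> gives (Ax)^T y = x^T (A^*) y, i.e. x^T A^T y = x^T (A^*) y. Since this holds for all x, y, we must have A^* = A^T. Therefore
A^* =
[[2, -3],
 [2, 2],
 [2, -2]].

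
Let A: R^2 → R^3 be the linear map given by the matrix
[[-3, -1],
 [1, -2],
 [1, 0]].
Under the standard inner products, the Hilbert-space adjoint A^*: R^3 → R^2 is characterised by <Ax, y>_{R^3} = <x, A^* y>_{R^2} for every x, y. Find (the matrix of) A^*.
A^* = A^T =
[[-3, 1, 1],
 [-1, -2, 0]]

For real matrices with standard dot products, the defining identity <Ax, y> = <x, A^* y> gives (Ax)^T y = x^T (A^*) y, i.e. x^T A^T y = x^T (A^*) y. Since this holds for all x, y, we must have A^* = A^T. Therefore
A^* =
[[-3, 1, 1],
 [-1, -2, 0]].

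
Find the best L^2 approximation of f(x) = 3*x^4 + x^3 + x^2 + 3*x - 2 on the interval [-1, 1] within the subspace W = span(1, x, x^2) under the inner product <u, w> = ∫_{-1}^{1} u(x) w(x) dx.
g(x) = 25*x^2/7 + 18*x/5 - 79/35

The best approximation g ∈ W is the orthogonal projection of f onto W. Writing g = a_0 + a_1 x + a_2 x^2, the coefficients solve the normal equations G · a = b where
  G_{ij} = <φ_i, φ_j> and b_i = <f, φ_i>, with φ_0 = 1, φ_1 = x, φ_2 = x^2.
G =
  [2, 0, 2/3]
  [0, 2/3, 0]
  [2/3, 0, 2/5],
b = (-32/15, 12/5, -8/105).
Solving gives a_0 = -79/35, a_1 = 18/5, a_2 = 25/7, so
  g(x) = 25*x^2/7 + 18*x/5 - 79/35.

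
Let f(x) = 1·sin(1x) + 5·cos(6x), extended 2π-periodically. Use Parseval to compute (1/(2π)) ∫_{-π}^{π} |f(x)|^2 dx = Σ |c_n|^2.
Σ |c_n|^2 = 13

Expand |f|^2 and use orthogonality of {sin(nx), cos(mx)} on [-π, π]:
  ∫_{-π}^{π} sin(nx)^2 dx = π, ∫ cos(mx)^2 dx = π, and cross terms integrate to 0.
So ∫_{-π}^{π} f(x)^2 dx = 1^2 · π + 5^2 · π = (1 + 25)π.
Divide by 2π: (1 + 25)/2 = 13.
By Parseval, this equals Σ |c_n|^2.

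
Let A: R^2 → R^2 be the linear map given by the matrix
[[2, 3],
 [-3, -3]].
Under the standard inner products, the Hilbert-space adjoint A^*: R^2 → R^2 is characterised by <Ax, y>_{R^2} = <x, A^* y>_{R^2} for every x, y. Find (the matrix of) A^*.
A^* = A^T =
[[2, -3],
 [3, -3]]

For real matrices with standard dot products, the defining identity <Ax, y> = <x, A^* y> gives (Ax)^T y = x^T (A^*) y, i.e. x^T A^T y = x^T (A^*) y. Since this holds for all x, y, we must have A^* = A^T. Therefore
A^* =
[[2, -3],
 [3, -3]].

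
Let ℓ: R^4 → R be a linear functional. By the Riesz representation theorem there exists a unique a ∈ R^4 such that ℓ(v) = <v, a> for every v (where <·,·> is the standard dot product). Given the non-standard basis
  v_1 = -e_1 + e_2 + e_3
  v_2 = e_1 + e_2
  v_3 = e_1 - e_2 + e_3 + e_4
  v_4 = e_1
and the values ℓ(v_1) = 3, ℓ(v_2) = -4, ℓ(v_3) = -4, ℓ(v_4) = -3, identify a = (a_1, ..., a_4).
a = (-3, -1, 1, -3)

Write a = (a_1, ..., a_4) in the standard basis. For each basis vector v_i, ℓ(v_i) = <v_i, a> is a linear equation in the a_j's. Collect the n equations into a matrix system V a = ℓ, where row i of V is v_i (expressed in the standard basis). Since V is invertible (lower-triangular with 1s on the diagonal, up to permutation), solve by back-substitution:
  V =
[[-1, 1, 1, 0],
 [1, 1, 0, 0],
 [1, -1, 1, 1],
 [1, 0, 0, 0]]
  V a = (3, -4, -4, -3)
Solving gives a = (-3, -1, 1, -3).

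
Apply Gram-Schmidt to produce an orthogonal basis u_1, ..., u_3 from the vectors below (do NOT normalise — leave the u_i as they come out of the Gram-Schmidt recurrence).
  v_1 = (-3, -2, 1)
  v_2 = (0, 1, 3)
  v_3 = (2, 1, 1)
Orthogonal basis:
  u_1 = (-3, -2, 1)
  u_2 = (3/14, 8/7, 41/14)
  u_3 = (56/139, -72/139, 24/139)

Apply the Gram-Schmidt recurrence
  u_1 = v_1
  u_i = v_i − Σ_{j<i} ((v_i · u_j) / (u_j · u_j)) · u_j.

Step by step this gives:
  u_1 = (-3, -2, 1)
  u_2 = (3/14, 8/7, 41/14)
  u_3 = (56/139, -72/139, 24/139)

Orthogonality check:
  u_2 · u_1 = 0 (should be 0)
  u_3 · u_1 = 0 (should be 0)
  u_3 · u_2 = 0 (should be 0)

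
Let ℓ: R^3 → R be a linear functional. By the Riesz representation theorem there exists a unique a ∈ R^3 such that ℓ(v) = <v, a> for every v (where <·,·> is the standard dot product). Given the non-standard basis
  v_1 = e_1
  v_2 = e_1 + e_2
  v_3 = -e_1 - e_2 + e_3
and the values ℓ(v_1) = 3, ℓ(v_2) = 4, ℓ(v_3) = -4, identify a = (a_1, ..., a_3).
a = (3, 1, 0)

Write a = (a_1, ..., a_3) in the standard basis. For each basis vector v_i, ℓ(v_i) = <v_i, a> is a linear equation in the a_j's. Collect the n equations into a matrix system V a = ℓ, where row i of V is v_i (expressed in the standard basis). Since V is invertible (lower-triangular with 1s on the diagonal, up to permutation), solve by back-substitution:
  V =
[[1, 0, 0],
 [1, 1, 0],
 [-1, -1, 1]]
  V a = (3, 4, -4)
Solving gives a = (3, 1, 0).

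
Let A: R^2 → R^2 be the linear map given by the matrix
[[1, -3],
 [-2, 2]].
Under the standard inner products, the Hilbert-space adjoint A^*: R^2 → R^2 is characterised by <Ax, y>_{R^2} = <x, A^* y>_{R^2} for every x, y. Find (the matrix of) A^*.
A^* = A^T =
[[1, -2],
 [-3, 2]]

For real matrices with standard dot products, the defining identity <Ax, y> = <x, A^* y> gives (Ax)^T y = x^T (A^*) y, i.e. x^T A^T y = x^T (A^*) y. Since this holds for all x, y, we must have A^* = A^T. Therefore
A^* =
[[1, -2],
 [-3, 2]].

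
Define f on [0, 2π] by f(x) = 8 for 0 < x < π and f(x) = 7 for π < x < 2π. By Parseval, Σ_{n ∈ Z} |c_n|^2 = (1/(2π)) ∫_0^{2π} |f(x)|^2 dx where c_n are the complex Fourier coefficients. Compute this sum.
Σ |c_n|^2 = 113/2

Parseval equates the L^2 energy of f (normalised by 1/(2π)) with the ℓ^2 sum of its Fourier coefficients: (1/(2π)) ∫_0^{2π} |f|^2 = Σ |c_n|^2.
Compute the left side: (1/(2π)) [∫_0^π 8^2 dx + ∫_π^{2π} 7^2 dx] = (1/(2π)) · (64π + 49π) = (64 + 49)/2 = 113/2.
So Σ_{n ∈ Z} |c_n|^2 = 113/2.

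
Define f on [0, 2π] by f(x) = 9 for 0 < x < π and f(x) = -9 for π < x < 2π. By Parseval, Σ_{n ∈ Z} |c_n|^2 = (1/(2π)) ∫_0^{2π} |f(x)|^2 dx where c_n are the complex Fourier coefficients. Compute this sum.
Σ |c_n|^2 = 81

Parseval equates the L^2 energy of f (normalised by 1/(2π)) with the ℓ^2 sum of its Fourier coefficients: (1/(2π)) ∫_0^{2π} |f|^2 = Σ |c_n|^2.
Compute the left side: (1/(2π)) [∫_0^π 9^2 dx + ∫_π^{2π} (-9)^2 dx] = (1/(2π)) · (81π + 81π) = (81 + 81)/2 = 81.
So Σ_{n ∈ Z} |c_n|^2 = 81.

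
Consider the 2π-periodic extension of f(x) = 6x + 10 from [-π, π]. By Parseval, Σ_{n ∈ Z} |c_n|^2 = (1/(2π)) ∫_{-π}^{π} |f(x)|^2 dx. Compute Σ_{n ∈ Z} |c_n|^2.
Σ |c_n|^2 = 12π^2 + 100

Expand and integrate term by term over [-π, π]:
  ∫ (6x)^2 dx = 36·(2π^3/3); ∫ 2·6·(10)·x dx = 0 (odd integrand); ∫ 10^2 dx = 100·2π.
So (1/(2π)) ∫_{-π}^{π} (6x + 10)^2 dx = 36π^2/3 + 100 = 12π^2 + 100.
Parseval ⇒ Σ |c_n|^2 = 12π^2 + 100.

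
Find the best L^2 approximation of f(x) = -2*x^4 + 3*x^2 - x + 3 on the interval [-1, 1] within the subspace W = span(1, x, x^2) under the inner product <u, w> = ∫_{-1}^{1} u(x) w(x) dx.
g(x) = 9*x^2/7 - x + 111/35

The best approximation g ∈ W is the orthogonal projection of f onto W. Writing g = a_0 + a_1 x + a_2 x^2, the coefficients solve the normal equations G · a = b where
  G_{ij} = <φ_i, φ_j> and b_i = <f, φ_i>, with φ_0 = 1, φ_1 = x, φ_2 = x^2.
G =
  [2, 0, 2/3]
  [0, 2/3, 0]
  [2/3, 0, 2/5],
b = (36/5, -2/3, 92/35).
Solving gives a_0 = 111/35, a_1 = -1, a_2 = 9/7, so
  g(x) = 9*x^2/7 - x + 111/35.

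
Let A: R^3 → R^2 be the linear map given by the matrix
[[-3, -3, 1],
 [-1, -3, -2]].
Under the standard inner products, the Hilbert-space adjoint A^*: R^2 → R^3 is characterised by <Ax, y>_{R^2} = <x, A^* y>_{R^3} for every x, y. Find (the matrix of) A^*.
A^* = A^T =
[[-3, -1],
 [-3, -3],
 [1, -2]]

For real matrices with standard dot products, the defining identity <Ax, y> = <x, A^* y> gives (Ax)^T y = x^T (A^*) y, i.e. x^T A^T y = x^T (A^*) y. Since this holds for all x, y, we must have A^* = A^T. Therefore
A^* =
[[-3, -1],
 [-3, -3],
 [1, -2]].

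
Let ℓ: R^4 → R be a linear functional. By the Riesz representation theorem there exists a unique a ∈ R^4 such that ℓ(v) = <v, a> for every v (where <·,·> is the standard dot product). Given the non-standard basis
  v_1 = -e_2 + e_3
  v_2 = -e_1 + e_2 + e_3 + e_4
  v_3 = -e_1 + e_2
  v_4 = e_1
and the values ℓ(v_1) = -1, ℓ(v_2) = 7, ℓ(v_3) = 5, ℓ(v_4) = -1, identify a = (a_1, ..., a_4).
a = (-1, 4, 3, -1)

Write a = (a_1, ..., a_4) in the standard basis. For each basis vector v_i, ℓ(v_i) = <v_i, a> is a linear equation in the a_j's. Collect the n equations into a matrix system V a = ℓ, where row i of V is v_i (expressed in the standard basis). Since V is invertible (lower-triangular with 1s on the diagonal, up to permutation), solve by back-substitution:
  V =
[[0, -1, 1, 0],
 [-1, 1, 1, 1],
 [-1, 1, 0, 0],
 [1, 0, 0, 0]]
  V a = (-1, 7, 5, -1)
Solving gives a = (-1, 4, 3, -1).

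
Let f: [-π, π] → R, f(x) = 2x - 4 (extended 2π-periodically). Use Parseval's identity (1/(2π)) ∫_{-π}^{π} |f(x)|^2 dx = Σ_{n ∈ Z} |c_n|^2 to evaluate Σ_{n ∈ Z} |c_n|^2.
Σ |c_n|^2 = 4π^2/3 + 16

Expand and integrate term by term over [-π, π]:
  ∫ (2x)^2 dx = 4·(2π^3/3); ∫ 2·2·(-4)·x dx = 0 (odd integrand); ∫ (-4)^2 dx = 16·2π.
So (1/(2π)) ∫_{-π}^{π} (2x - 4)^2 dx = 4π^2/3 + 16 = 4π^2/3 + 16.
Parseval ⇒ Σ |c_n|^2 = 4π^2/3 + 16.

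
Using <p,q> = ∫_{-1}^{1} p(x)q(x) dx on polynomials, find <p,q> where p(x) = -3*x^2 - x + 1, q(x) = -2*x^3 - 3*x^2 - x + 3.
<p,q> = 46/15

Expand the product: p(x)·q(x) = 6*x^5 + 11*x^4 + 4*x^3 - 11*x^2 - 4*x + 3.
∫_{-1}^{1} of each monomial x^k gives [2/(k+1) if k even, 0 if k odd]. Integrating term-by-term (or equivalently evaluating the antiderivative F(x) = x^6 + 11*x^5/5 + x^4 - 11*x^3/3 - 2*x^2 + 3*x at the endpoints):
  F(1) − F(−1) = 23/15 − (-23/15) = 46/15.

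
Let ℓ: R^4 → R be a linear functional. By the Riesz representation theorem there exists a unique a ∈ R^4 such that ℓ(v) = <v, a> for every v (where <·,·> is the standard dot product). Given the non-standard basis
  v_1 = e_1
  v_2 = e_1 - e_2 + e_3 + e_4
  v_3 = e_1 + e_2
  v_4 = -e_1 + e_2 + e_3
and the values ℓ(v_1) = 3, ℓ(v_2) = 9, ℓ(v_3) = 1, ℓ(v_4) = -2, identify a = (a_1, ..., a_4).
a = (3, -2, 3, 1)

Write a = (a_1, ..., a_4) in the standard basis. For each basis vector v_i, ℓ(v_i) = <v_i, a> is a linear equation in the a_j's. Collect the n equations into a matrix system V a = ℓ, where row i of V is v_i (expressed in the standard basis). Since V is invertible (lower-triangular with 1s on the diagonal, up to permutation), solve by back-substitution:
  V =
[[1, 0, 0, 0],
 [1, -1, 1, 1],
 [1, 1, 0, 0],
 [-1, 1, 1, 0]]
  V a = (3, 9, 1, -2)
Solving gives a = (3, -2, 3, 1).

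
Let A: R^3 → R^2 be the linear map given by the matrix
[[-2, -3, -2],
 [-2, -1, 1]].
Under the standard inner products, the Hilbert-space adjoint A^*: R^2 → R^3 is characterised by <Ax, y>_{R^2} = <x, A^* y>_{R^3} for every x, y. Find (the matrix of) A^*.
A^* = A^T =
[[-2, -2],
 [-3, -1],
 [-2, 1]]

For real matrices with standard dot products, the defining identity <Ax, y> = <x, A^* y> gives (Ax)^T y = x^T (A^*) y, i.e. x^T A^T y = x^T (A^*) y. Since this holds for all x, y, we must have A^* = A^T. Therefore
A^* =
[[-2, -2],
 [-3, -1],
 [-2, 1]].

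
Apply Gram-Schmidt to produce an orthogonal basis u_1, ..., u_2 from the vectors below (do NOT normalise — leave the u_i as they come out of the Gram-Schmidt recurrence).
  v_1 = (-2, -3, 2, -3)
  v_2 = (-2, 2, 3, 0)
Orthogonal basis:
  u_1 = (-2, -3, 2, -3)
  u_2 = (-22/13, 32/13, 35/13, 6/13)

Apply the Gram-Schmidt recurrence
  u_1 = v_1
  u_i = v_i − Σ_{j<i} ((v_i · u_j) / (u_j · u_j)) · u_j.

Step by step this gives:
  u_1 = (-2, -3, 2, -3)
  u_2 = (-22/13, 32/13, 35/13, 6/13)

Orthogonality check:
  u_2 · u_1 = 0 (should be 0)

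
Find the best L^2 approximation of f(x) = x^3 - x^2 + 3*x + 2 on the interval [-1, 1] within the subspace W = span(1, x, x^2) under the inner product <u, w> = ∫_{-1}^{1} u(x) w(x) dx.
g(x) = -x^2 + 18*x/5 + 2

The best approximation g ∈ W is the orthogonal projection of f onto W. Writing g = a_0 + a_1 x + a_2 x^2, the coefficients solve the normal equations G · a = b where
  G_{ij} = <φ_i, φ_j> and b_i = <f, φ_i>, with φ_0 = 1, φ_1 = x, φ_2 = x^2.
G =
  [2, 0, 2/3]
  [0, 2/3, 0]
  [2/3, 0, 2/5],
b = (10/3, 12/5, 14/15).
Solving gives a_0 = 2, a_1 = 18/5, a_2 = -1, so
  g(x) = -x^2 + 18*x/5 + 2.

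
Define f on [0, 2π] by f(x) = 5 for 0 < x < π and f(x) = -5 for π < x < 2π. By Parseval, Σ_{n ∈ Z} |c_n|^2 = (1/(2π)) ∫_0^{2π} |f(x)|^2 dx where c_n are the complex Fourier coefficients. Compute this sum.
Σ |c_n|^2 = 25

Parseval equates the L^2 energy of f (normalised by 1/(2π)) with the ℓ^2 sum of its Fourier coefficients: (1/(2π)) ∫_0^{2π} |f|^2 = Σ |c_n|^2.
Compute the left side: (1/(2π)) [∫_0^π 5^2 dx + ∫_π^{2π} (-5)^2 dx] = (1/(2π)) · (25π + 25π) = (25 + 25)/2 = 25.
So Σ_{n ∈ Z} |c_n|^2 = 25.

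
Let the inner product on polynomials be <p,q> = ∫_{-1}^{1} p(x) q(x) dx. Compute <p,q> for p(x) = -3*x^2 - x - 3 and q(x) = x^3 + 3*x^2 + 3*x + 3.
<p,q> = -36

Expand the product: p(x)·q(x) = -3*x^5 - 10*x^4 - 15*x^3 - 21*x^2 - 12*x - 9.
∫_{-1}^{1} of each monomial x^k gives [2/(k+1) if k even, 0 if k odd]. Integrating term-by-term (or equivalently evaluating the antiderivative F(x) = -x^6/2 - 2*x^5 - 15*x^4/4 - 7*x^3 - 6*x^2 - 9*x at the endpoints):
  F(1) − F(−1) = -113/4 − (31/4) = -36.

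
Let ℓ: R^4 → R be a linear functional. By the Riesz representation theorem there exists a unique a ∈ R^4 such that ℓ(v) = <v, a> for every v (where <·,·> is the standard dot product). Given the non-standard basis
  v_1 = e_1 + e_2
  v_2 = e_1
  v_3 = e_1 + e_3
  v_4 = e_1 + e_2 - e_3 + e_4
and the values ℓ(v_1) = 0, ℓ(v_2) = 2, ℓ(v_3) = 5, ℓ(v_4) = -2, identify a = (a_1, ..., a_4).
a = (2, -2, 3, 1)

Write a = (a_1, ..., a_4) in the standard basis. For each basis vector v_i, ℓ(v_i) = <v_i, a> is a linear equation in the a_j's. Collect the n equations into a matrix system V a = ℓ, where row i of V is v_i (expressed in the standard basis). Since V is invertible (lower-triangular with 1s on the diagonal, up to permutation), solve by back-substitution:
  V =
[[1, 1, 0, 0],
 [1, 0, 0, 0],
 [1, 0, 1, 0],
 [1, 1, -1, 1]]
  V a = (0, 2, 5, -2)
Solving gives a = (2, -2, 3, 1).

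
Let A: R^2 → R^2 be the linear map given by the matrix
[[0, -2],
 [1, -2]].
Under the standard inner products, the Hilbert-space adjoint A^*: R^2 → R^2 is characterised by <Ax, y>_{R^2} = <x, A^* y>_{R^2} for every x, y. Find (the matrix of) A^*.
A^* = A^T =
[[0, 1],
 [-2, -2]]

For real matrices with standard dot products, the defining identity <Ax, y> = <x, A^* y> gives (Ax)^T y = x^T (A^*) y, i.e. x^T A^T y = x^T (A^*) y. Since this holds for all x, y, we must have A^* = A^T. Therefore
A^* =
[[0, 1],
 [-2, -2]].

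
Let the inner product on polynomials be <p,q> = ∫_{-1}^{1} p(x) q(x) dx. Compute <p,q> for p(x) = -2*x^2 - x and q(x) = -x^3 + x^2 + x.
<p,q> = -16/15

Expand the product: p(x)·q(x) = 2*x^5 - x^4 - 3*x^3 - x^2.
∫_{-1}^{1} of each monomial x^k gives [2/(k+1) if k even, 0 if k odd]. Integrating term-by-term (or equivalently evaluating the antiderivative F(x) = x^6/3 - x^5/5 - 3*x^4/4 - x^3/3 at the endpoints):
  F(1) − F(−1) = -19/20 − (7/60) = -16/15.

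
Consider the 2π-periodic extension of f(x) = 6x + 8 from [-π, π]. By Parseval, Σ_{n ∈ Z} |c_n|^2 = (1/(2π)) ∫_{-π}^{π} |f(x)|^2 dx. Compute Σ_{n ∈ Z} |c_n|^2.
Σ |c_n|^2 = 12π^2 + 64

Expand and integrate term by term over [-π, π]:
  ∫ (6x)^2 dx = 36·(2π^3/3); ∫ 2·6·(8)·x dx = 0 (odd integrand); ∫ 8^2 dx = 64·2π.
So (1/(2π)) ∫_{-π}^{π} (6x + 8)^2 dx = 36π^2/3 + 64 = 12π^2 + 64.
Parseval ⇒ Σ |c_n|^2 = 12π^2 + 64.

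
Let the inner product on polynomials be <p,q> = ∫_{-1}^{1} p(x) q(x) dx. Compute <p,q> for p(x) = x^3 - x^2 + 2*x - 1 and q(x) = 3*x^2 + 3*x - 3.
<p,q> = 10

Expand the product: p(x)·q(x) = 3*x^5 + 6*x^2 - 9*x + 3.
∫_{-1}^{1} of each monomial x^k gives [2/(k+1) if k even, 0 if k odd]. Integrating term-by-term (or equivalently evaluating the antiderivative F(x) = x^6/2 + 2*x^3 - 9*x^2/2 + 3*x at the endpoints):
  F(1) − F(−1) = 1 − (-9) = 10.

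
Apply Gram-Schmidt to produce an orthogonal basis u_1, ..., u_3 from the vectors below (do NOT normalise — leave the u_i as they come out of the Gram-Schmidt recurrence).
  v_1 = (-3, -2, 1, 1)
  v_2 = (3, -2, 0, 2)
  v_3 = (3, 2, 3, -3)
Orthogonal basis:
  u_1 = (-3, -2, 1, 1)
  u_2 = (12/5, -12/5, 1/5, 11/5)
  u_3 = (38/41, -32/123, 481/123, -203/123)

Apply the Gram-Schmidt recurrence
  u_1 = v_1
  u_i = v_i − Σ_{j<i} ((v_i · u_j) / (u_j · u_j)) · u_j.

Step by step this gives:
  u_1 = (-3, -2, 1, 1)
  u_2 = (12/5, -12/5, 1/5, 11/5)
  u_3 = (38/41, -32/123, 481/123, -203/123)

Orthogonality check:
  u_2 · u_1 = 0 (should be 0)
  u_3 · u_1 = 0 (should be 0)
  u_3 · u_2 = 0 (should be 0)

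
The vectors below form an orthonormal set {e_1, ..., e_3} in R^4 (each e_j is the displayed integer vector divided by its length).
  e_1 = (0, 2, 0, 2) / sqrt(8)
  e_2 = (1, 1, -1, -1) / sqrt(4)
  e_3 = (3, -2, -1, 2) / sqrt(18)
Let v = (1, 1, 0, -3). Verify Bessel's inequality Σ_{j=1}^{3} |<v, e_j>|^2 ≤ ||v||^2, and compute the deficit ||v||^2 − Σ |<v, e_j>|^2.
Σ |<v, e_j>|^2 = 347/36; ||v||^2 = 11; deficit = 49/36

Write each e_j = u_j / sqrt(<u_j, u_j>) where u_j is the displayed integer vector. Then <v, e_j> = <v, u_j> / sqrt(<u_j, u_j>), so |<v, e_j>|^2 = <v, u_j>^2 / <u_j, u_j>.
Coefficients: <v, e_1> = -4/sqrt(8), <v, e_2> = 5/sqrt(4), <v, e_3> = -5/sqrt(18).
Square and sum: Σ |<v, e_j>|^2 = 347/36.
Compute ||v||^2 = v·v = 11.
Deficit = 11 − 347/36 = 49/36 ≥ 0, confirming Bessel's inequality. (The deficit equals ||v − Σ <v,e_j> e_j||^2, the squared distance from v to span{e_j}.)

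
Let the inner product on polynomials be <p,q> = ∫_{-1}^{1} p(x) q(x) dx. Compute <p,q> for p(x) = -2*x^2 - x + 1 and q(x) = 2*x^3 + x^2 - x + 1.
<p,q> = 2/5

Expand the product: p(x)·q(x) = -4*x^5 - 4*x^4 + 3*x^3 - 2*x + 1.
∫_{-1}^{1} of each monomial x^k gives [2/(k+1) if k even, 0 if k odd]. Integrating term-by-term (or equivalently evaluating the antiderivative F(x) = -2*x^6/3 - 4*x^5/5 + 3*x^4/4 - x^2 + x at the endpoints):
  F(1) − F(−1) = -43/60 − (-67/60) = 2/5.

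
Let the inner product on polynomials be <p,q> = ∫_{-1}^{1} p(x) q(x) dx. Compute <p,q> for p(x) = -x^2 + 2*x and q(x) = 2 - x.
<p,q> = -8/3

Expand the product: p(x)·q(x) = x^3 - 4*x^2 + 4*x.
∫_{-1}^{1} of each monomial x^k gives [2/(k+1) if k even, 0 if k odd]. Integrating term-by-term (or equivalently evaluating the antiderivative F(x) = x^4/4 - 4*x^3/3 + 2*x^2 at the endpoints):
  F(1) − F(−1) = 11/12 − (43/12) = -8/3.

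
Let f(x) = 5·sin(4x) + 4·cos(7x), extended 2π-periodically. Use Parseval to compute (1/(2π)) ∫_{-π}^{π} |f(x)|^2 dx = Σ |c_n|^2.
Σ |c_n|^2 = 41/2

Expand |f|^2 and use orthogonality of {sin(nx), cos(mx)} on [-π, π]:
  ∫_{-π}^{π} sin(nx)^2 dx = π, ∫ cos(mx)^2 dx = π, and cross terms integrate to 0.
So ∫_{-π}^{π} f(x)^2 dx = 5^2 · π + 4^2 · π = (25 + 16)π.
Divide by 2π: (25 + 16)/2 = 41/2.
By Parseval, this equals Σ |c_n|^2.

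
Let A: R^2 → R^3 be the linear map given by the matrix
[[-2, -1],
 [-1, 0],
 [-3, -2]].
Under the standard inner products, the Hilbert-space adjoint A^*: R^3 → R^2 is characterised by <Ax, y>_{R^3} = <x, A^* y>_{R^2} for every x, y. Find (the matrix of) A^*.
A^* = A^T =
[[-2, -1, -3],
 [-1, 0, -2]]

For real matrices with standard dot products, the defining identity <Ax, y> = <x, A^* y> gives (Ax)^T y = x^T (A^*) y, i.e. x^T A^T y = x^T (A^*) y. Since this holds for all x, y, we must have A^* = A^T. Therefore
A^* =
[[-2, -1, -3],
 [-1, 0, -2]].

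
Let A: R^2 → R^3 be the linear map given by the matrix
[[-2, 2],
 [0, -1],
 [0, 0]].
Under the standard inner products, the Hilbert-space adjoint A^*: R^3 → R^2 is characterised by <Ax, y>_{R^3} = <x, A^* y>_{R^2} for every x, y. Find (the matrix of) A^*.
A^* = A^T =
[[-2, 0, 0],
 [2, -1, 0]]

For real matrices with standard dot products, the defining identity <Ax, y> = <x, A^* y> gives (Ax)^T y = x^T (A^*) y, i.e. x^T A^T y = x^T (A^*) y. Since this holds for all x, y, we must have A^* = A^T. Therefore
A^* =
[[-2, 0, 0],
 [2, -1, 0]].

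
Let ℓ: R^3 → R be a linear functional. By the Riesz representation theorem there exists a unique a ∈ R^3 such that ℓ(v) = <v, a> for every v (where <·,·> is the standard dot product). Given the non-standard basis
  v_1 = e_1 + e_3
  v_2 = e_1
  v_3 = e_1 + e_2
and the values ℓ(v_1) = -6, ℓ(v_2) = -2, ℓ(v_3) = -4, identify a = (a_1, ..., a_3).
a = (-2, -2, -4)

Write a = (a_1, ..., a_3) in the standard basis. For each basis vector v_i, ℓ(v_i) = <v_i, a> is a linear equation in the a_j's. Collect the n equations into a matrix system V a = ℓ, where row i of V is v_i (expressed in the standard basis). Since V is invertible (lower-triangular with 1s on the diagonal, up to permutation), solve by back-substitution:
  V =
[[1, 0, 1],
 [1, 0, 0],
 [1, 1, 0]]
  V a = (-6, -2, -4)
Solving gives a = (-2, -2, -4).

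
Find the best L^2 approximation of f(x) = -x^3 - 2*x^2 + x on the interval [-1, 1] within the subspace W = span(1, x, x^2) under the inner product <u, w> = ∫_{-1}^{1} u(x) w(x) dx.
g(x) = -2*x^2 + 2*x/5

The best approximation g ∈ W is the orthogonal projection of f onto W. Writing g = a_0 + a_1 x + a_2 x^2, the coefficients solve the normal equations G · a = b where
  G_{ij} = <φ_i, φ_j> and b_i = <f, φ_i>, with φ_0 = 1, φ_1 = x, φ_2 = x^2.
G =
  [2, 0, 2/3]
  [0, 2/3, 0]
  [2/3, 0, 2/5],
b = (-4/3, 4/15, -4/5).
Solving gives a_0 = 0, a_1 = 2/5, a_2 = -2, so
  g(x) = -2*x^2 + 2*x/5.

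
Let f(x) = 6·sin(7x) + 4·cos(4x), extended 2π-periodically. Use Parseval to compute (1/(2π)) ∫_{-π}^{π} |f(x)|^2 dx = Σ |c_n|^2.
Σ |c_n|^2 = 26

Expand |f|^2 and use orthogonality of {sin(nx), cos(mx)} on [-π, π]:
  ∫_{-π}^{π} sin(nx)^2 dx = π, ∫ cos(mx)^2 dx = π, and cross terms integrate to 0.
So ∫_{-π}^{π} f(x)^2 dx = 6^2 · π + 4^2 · π = (36 + 16)π.
Divide by 2π: (36 + 16)/2 = 26.
By Parseval, this equals Σ |c_n|^2.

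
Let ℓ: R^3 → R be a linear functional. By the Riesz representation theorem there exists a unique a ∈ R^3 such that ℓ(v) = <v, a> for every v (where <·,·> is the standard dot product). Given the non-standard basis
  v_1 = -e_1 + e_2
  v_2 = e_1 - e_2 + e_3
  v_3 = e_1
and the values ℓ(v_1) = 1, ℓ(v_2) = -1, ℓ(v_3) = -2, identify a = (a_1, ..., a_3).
a = (-2, -1, 0)

Write a = (a_1, ..., a_3) in the standard basis. For each basis vector v_i, ℓ(v_i) = <v_i, a> is a linear equation in the a_j's. Collect the n equations into a matrix system V a = ℓ, where row i of V is v_i (expressed in the standard basis). Since V is invertible (lower-triangular with 1s on the diagonal, up to permutation), solve by back-substitution:
  V =
[[-1, 1, 0],
 [1, -1, 1],
 [1, 0, 0]]
  V a = (1, -1, -2)
Solving gives a = (-2, -1, 0).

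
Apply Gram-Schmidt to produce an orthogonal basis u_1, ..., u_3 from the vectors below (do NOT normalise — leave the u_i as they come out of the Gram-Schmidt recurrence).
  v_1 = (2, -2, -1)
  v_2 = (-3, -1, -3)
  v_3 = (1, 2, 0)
Orthogonal basis:
  u_1 = (2, -2, -1)
  u_2 = (-25/9, -11/9, -28/9)
  u_3 = (23/34, 207/170, -92/85)

Apply the Gram-Schmidt recurrence
  u_1 = v_1
  u_i = v_i − Σ_{j<i} ((v_i · u_j) / (u_j · u_j)) · u_j.

Step by step this gives:
  u_1 = (2, -2, -1)
  u_2 = (-25/9, -11/9, -28/9)
  u_3 = (23/34, 207/170, -92/85)

Orthogonality check:
  u_2 · u_1 = 0 (should be 0)
  u_3 · u_1 = 0 (should be 0)
  u_3 · u_2 = 0 (should be 0)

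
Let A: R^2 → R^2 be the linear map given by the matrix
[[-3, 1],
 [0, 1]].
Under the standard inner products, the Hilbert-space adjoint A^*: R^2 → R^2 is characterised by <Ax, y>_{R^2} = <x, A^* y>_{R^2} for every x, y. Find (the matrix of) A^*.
A^* = A^T =
[[-3, 0],
 [1, 1]]

For real matrices with standard dot products, the defining identity <Ax, y> = <x, A^* y> gives (Ax)^T y = x^T (A^*) y, i.e. x^T A^T y = x^T (A^*) y. Since this holds for all x, y, we must have A^* = A^T. Therefore
A^* =
[[-3, 0],
 [1, 1]].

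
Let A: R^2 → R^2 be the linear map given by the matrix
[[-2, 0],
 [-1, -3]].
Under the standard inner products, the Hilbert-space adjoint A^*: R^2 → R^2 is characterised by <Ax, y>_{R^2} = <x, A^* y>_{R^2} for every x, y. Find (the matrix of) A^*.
A^* = A^T =
[[-2, -1],
 [0, -3]]

For real matrices with standard dot products, the defining identity <Ax, y> = <x, A^* y> gives (Ax)^T y = x^T (A^*) y, i.e. x^T A^T y = x^T (A^*) y. Since this holds for all x, y, we must have A^* = A^T. Therefore
A^* =
[[-2, -1],
 [0, -3]].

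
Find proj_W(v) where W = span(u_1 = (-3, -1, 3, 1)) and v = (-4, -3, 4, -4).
proj_W(v) = (-69/20, -23/20, 69/20, 23/20)

Set up U = [u_1 | ... | u_1] ∈ R^(4×1). The projector onto W = col(U) is P = U (U^T U)^(-1) U^T.
Compute U^T U =
  [20],
and U^T v = (23).
Solve U^T U · c = U^T v for the coefficients: c = (23/20). The projection is proj_W(v) = U c.
Check: (v - proj_W(v)) · u_1 = 0  (should be 0).
Result: proj_W(v) = (-69/20, -23/20, 69/20, 23/20).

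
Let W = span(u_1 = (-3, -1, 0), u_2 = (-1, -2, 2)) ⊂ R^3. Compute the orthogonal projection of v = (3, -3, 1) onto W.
proj_W(v) = (157/65, -81/65, 32/13)

Set up U = [u_1 | ... | u_2] ∈ R^(3×2). The projector onto W = col(U) is P = U (U^T U)^(-1) U^T.
Compute U^T U =
  [10, 5]
  [5, 9],
and U^T v = (-6, 5).
Solve U^T U · c = U^T v for the coefficients: c = (-79/65, 16/13). The projection is proj_W(v) = U c.
Check: (v - proj_W(v)) · u_1 = 0  (should be 0).
Check: (v - proj_W(v)) · u_2 = 0  (should be 0).
Result: proj_W(v) = (157/65, -81/65, 32/13).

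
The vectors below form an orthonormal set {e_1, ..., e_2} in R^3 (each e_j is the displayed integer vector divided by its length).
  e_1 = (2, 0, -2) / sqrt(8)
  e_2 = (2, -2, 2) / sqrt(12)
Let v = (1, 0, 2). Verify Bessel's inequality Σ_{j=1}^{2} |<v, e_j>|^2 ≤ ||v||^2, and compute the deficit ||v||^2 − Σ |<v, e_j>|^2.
Σ |<v, e_j>|^2 = 7/2; ||v||^2 = 5; deficit = 3/2

Write each e_j = u_j / sqrt(<u_j, u_j>) where u_j is the displayed integer vector. Then <v, e_j> = <v, u_j> / sqrt(<u_j, u_j>), so |<v, e_j>|^2 = <v, u_j>^2 / <u_j, u_j>.
Coefficients: <v, e_1> = -2/sqrt(8), <v, e_2> = 6/sqrt(12).
Square and sum: Σ |<v, e_j>|^2 = 7/2.
Compute ||v||^2 = v·v = 5.
Deficit = 5 − 7/2 = 3/2 ≥ 0, confirming Bessel's inequality. (The deficit equals ||v − Σ <v,e_j> e_j||^2, the squared distance from v to span{e_j}.)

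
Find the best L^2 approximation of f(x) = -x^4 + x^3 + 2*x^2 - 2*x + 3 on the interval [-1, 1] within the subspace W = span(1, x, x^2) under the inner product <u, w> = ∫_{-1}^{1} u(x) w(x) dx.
g(x) = 8*x^2/7 - 7*x/5 + 108/35

The best approximation g ∈ W is the orthogonal projection of f onto W. Writing g = a_0 + a_1 x + a_2 x^2, the coefficients solve the normal equations G · a = b where
  G_{ij} = <φ_i, φ_j> and b_i = <f, φ_i>, with φ_0 = 1, φ_1 = x, φ_2 = x^2.
G =
  [2, 0, 2/3]
  [0, 2/3, 0]
  [2/3, 0, 2/5],
b = (104/15, -14/15, 88/35).
Solving gives a_0 = 108/35, a_1 = -7/5, a_2 = 8/7, so
  g(x) = 8*x^2/7 - 7*x/5 + 108/35.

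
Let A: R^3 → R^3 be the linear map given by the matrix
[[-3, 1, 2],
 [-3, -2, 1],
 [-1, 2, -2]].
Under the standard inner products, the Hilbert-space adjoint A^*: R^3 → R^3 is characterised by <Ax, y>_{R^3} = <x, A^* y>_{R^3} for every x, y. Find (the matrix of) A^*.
A^* = A^T =
[[-3, -3, -1],
 [1, -2, 2],
 [2, 1, -2]]

For real matrices with standard dot products, the defining identity <Ax, y> = <x, A^* y> gives (Ax)^T y = x^T (A^*) y, i.e. x^T A^T y = x^T (A^*) y. Since this holds for all x, y, we must have A^* = A^T. Therefore
A^* =
[[-3, -3, -1],
 [1, -2, 2],
 [2, 1, -2]].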